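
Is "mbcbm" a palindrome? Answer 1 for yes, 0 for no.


Input: mbcbm
Reversed: mbcbm
  Compare pos 0 ('m') with pos 4 ('m'): match
  Compare pos 1 ('b') with pos 3 ('b'): match
Result: palindrome

1


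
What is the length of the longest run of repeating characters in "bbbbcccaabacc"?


Input: "bbbbcccaabacc"
Scanning for longest run:
  Position 1 ('b'): continues run of 'b', length=2
  Position 2 ('b'): continues run of 'b', length=3
  Position 3 ('b'): continues run of 'b', length=4
  Position 4 ('c'): new char, reset run to 1
  Position 5 ('c'): continues run of 'c', length=2
  Position 6 ('c'): continues run of 'c', length=3
  Position 7 ('a'): new char, reset run to 1
  Position 8 ('a'): continues run of 'a', length=2
  Position 9 ('b'): new char, reset run to 1
  Position 10 ('a'): new char, reset run to 1
  Position 11 ('c'): new char, reset run to 1
  Position 12 ('c'): continues run of 'c', length=2
Longest run: 'b' with length 4

4


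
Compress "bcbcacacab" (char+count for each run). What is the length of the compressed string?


Input: bcbcacacab
Runs:
  'b' x 1 => "b1"
  'c' x 1 => "c1"
  'b' x 1 => "b1"
  'c' x 1 => "c1"
  'a' x 1 => "a1"
  'c' x 1 => "c1"
  'a' x 1 => "a1"
  'c' x 1 => "c1"
  'a' x 1 => "a1"
  'b' x 1 => "b1"
Compressed: "b1c1b1c1a1c1a1c1a1b1"
Compressed length: 20

20


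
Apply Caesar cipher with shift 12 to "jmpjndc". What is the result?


Caesar cipher: shift "jmpjndc" by 12
  'j' (pos 9) + 12 = pos 21 = 'v'
  'm' (pos 12) + 12 = pos 24 = 'y'
  'p' (pos 15) + 12 = pos 1 = 'b'
  'j' (pos 9) + 12 = pos 21 = 'v'
  'n' (pos 13) + 12 = pos 25 = 'z'
  'd' (pos 3) + 12 = pos 15 = 'p'
  'c' (pos 2) + 12 = pos 14 = 'o'
Result: vybvzpo

vybvzpo


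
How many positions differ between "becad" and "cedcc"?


Comparing "becad" and "cedcc" position by position:
  Position 0: 'b' vs 'c' => DIFFER
  Position 1: 'e' vs 'e' => same
  Position 2: 'c' vs 'd' => DIFFER
  Position 3: 'a' vs 'c' => DIFFER
  Position 4: 'd' vs 'c' => DIFFER
Positions that differ: 4

4


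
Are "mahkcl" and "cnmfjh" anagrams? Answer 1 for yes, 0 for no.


Strings: "mahkcl", "cnmfjh"
Sorted first:  achklm
Sorted second: cfhjmn
Differ at position 0: 'a' vs 'c' => not anagrams

0


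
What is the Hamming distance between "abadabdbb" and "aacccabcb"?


Comparing "abadabdbb" and "aacccabcb" position by position:
  Position 0: 'a' vs 'a' => same
  Position 1: 'b' vs 'a' => differ
  Position 2: 'a' vs 'c' => differ
  Position 3: 'd' vs 'c' => differ
  Position 4: 'a' vs 'c' => differ
  Position 5: 'b' vs 'a' => differ
  Position 6: 'd' vs 'b' => differ
  Position 7: 'b' vs 'c' => differ
  Position 8: 'b' vs 'b' => same
Total differences (Hamming distance): 7

7


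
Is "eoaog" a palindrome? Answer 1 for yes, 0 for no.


Input: eoaog
Reversed: goaoe
  Compare pos 0 ('e') with pos 4 ('g'): MISMATCH
  Compare pos 1 ('o') with pos 3 ('o'): match
Result: not a palindrome

0


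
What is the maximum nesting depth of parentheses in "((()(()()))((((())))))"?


Input: "((()(()()))((((())))))"
Tracking depth:
  Position 0 '(': depth becomes 1
  Position 1 '(': depth becomes 2
  Position 2 '(': depth becomes 3
  Position 3 ')': depth becomes 2
  Position 4 '(': depth becomes 3
  Position 5 '(': depth becomes 4
  Position 6 ')': depth becomes 3
  Position 7 '(': depth becomes 4
  Position 8 ')': depth becomes 3
  Position 9 ')': depth becomes 2
  Position 10 ')': depth becomes 1
  Position 11 '(': depth becomes 2
  Position 12 '(': depth becomes 3
  Position 13 '(': depth becomes 4
  Position 14 '(': depth becomes 5
  Position 15 '(': depth becomes 6
  Position 16 ')': depth becomes 5
  Position 17 ')': depth becomes 4
  Position 18 ')': depth becomes 3
  Position 19 ')': depth becomes 2
  Position 20 ')': depth becomes 1
  Position 21 ')': depth becomes 0
Maximum depth reached: 6

6


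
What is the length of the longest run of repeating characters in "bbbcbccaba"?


Input: "bbbcbccaba"
Scanning for longest run:
  Position 1 ('b'): continues run of 'b', length=2
  Position 2 ('b'): continues run of 'b', length=3
  Position 3 ('c'): new char, reset run to 1
  Position 4 ('b'): new char, reset run to 1
  Position 5 ('c'): new char, reset run to 1
  Position 6 ('c'): continues run of 'c', length=2
  Position 7 ('a'): new char, reset run to 1
  Position 8 ('b'): new char, reset run to 1
  Position 9 ('a'): new char, reset run to 1
Longest run: 'b' with length 3

3


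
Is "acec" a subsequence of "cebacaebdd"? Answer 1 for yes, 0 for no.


Check if "acec" is a subsequence of "cebacaebdd"
Greedy scan:
  Position 0 ('c'): no match needed
  Position 1 ('e'): no match needed
  Position 2 ('b'): no match needed
  Position 3 ('a'): matches sub[0] = 'a'
  Position 4 ('c'): matches sub[1] = 'c'
  Position 5 ('a'): no match needed
  Position 6 ('e'): matches sub[2] = 'e'
  Position 7 ('b'): no match needed
  Position 8 ('d'): no match needed
  Position 9 ('d'): no match needed
Only matched 3/4 characters => not a subsequence

0


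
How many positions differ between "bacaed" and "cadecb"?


Comparing "bacaed" and "cadecb" position by position:
  Position 0: 'b' vs 'c' => DIFFER
  Position 1: 'a' vs 'a' => same
  Position 2: 'c' vs 'd' => DIFFER
  Position 3: 'a' vs 'e' => DIFFER
  Position 4: 'e' vs 'c' => DIFFER
  Position 5: 'd' vs 'b' => DIFFER
Positions that differ: 5

5


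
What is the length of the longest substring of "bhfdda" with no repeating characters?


Input: "bhfdda"
Sliding window (track last position of each char):
  Position 0 ('b'): window [0,0] length 1 -- new best
  Position 1 ('h'): window [0,1] length 2 -- new best
  Position 2 ('f'): window [0,2] length 3 -- new best
  Position 3 ('d'): window [0,3] length 4 -- new best
  Position 4 ('d'): repeat (last at 3), move window start to 4
  Position 4 ('d'): window [4,4] length 1
  Position 5 ('a'): window [4,5] length 2
Longest substring with no repeats: "bhfd" with length 4

4


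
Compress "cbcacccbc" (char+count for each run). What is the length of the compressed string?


Input: cbcacccbc
Runs:
  'c' x 1 => "c1"
  'b' x 1 => "b1"
  'c' x 1 => "c1"
  'a' x 1 => "a1"
  'c' x 3 => "c3"
  'b' x 1 => "b1"
  'c' x 1 => "c1"
Compressed: "c1b1c1a1c3b1c1"
Compressed length: 14

14


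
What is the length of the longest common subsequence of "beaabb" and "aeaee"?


LCS of "beaabb" and "aeaee"
DP table:
           a    e    a    e    e
      0    0    0    0    0    0
  b   0    0    0    0    0    0
  e   0    0    1    1    1    1
  a   0    1    1    2    2    2
  a   0    1    1    2    2    2
  b   0    1    1    2    2    2
  b   0    1    1    2    2    2
LCS length = dp[6][5] = 2

2


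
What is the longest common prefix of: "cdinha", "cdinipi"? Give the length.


Words: cdinha, cdinipi
  Position 0: all 'c' => match
  Position 1: all 'd' => match
  Position 2: all 'i' => match
  Position 3: all 'n' => match
  Position 4: ('h', 'i') => mismatch, stop
LCP = "cdin" (length 4)

4


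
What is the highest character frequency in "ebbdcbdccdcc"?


Input: ebbdcbdccdcc
Character counts:
  'b': 3
  'c': 5
  'd': 3
  'e': 1
Maximum frequency: 5

5


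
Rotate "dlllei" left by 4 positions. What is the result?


Input: "dlllei", rotate left by 4
First 4 characters: "dlll"
Remaining characters: "ei"
Concatenate remaining + first: "ei" + "dlll" = "eidlll"

eidlll


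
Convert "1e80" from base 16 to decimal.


Input: "1e80" in base 16
Positional expansion:
  Digit '1' (value 1) x 16^3 = 4096
  Digit 'e' (value 14) x 16^2 = 3584
  Digit '8' (value 8) x 16^1 = 128
  Digit '0' (value 0) x 16^0 = 0
Sum = 7808

7808


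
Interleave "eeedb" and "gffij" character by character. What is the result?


Interleaving "eeedb" and "gffij":
  Position 0: 'e' from first, 'g' from second => "eg"
  Position 1: 'e' from first, 'f' from second => "ef"
  Position 2: 'e' from first, 'f' from second => "ef"
  Position 3: 'd' from first, 'i' from second => "di"
  Position 4: 'b' from first, 'j' from second => "bj"
Result: egefefdibj

egefefdibj


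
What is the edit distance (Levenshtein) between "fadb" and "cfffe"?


Computing edit distance: "fadb" -> "cfffe"
DP table:
           c    f    f    f    e
      0    1    2    3    4    5
  f   1    1    1    2    3    4
  a   2    2    2    2    3    4
  d   3    3    3    3    3    4
  b   4    4    4    4    4    4
Edit distance = dp[4][5] = 4

4


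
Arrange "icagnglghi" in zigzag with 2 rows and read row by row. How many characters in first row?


Zigzag "icagnglghi" into 2 rows:
Placing characters:
  'i' => row 0
  'c' => row 1
  'a' => row 0
  'g' => row 1
  'n' => row 0
  'g' => row 1
  'l' => row 0
  'g' => row 1
  'h' => row 0
  'i' => row 1
Rows:
  Row 0: "ianlh"
  Row 1: "cgggi"
First row length: 5

5


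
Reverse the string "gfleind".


Input: gfleind
Reading characters right to left:
  Position 6: 'd'
  Position 5: 'n'
  Position 4: 'i'
  Position 3: 'e'
  Position 2: 'l'
  Position 1: 'f'
  Position 0: 'g'
Reversed: dnielfg

dnielfg


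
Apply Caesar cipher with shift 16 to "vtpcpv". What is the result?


Caesar cipher: shift "vtpcpv" by 16
  'v' (pos 21) + 16 = pos 11 = 'l'
  't' (pos 19) + 16 = pos 9 = 'j'
  'p' (pos 15) + 16 = pos 5 = 'f'
  'c' (pos 2) + 16 = pos 18 = 's'
  'p' (pos 15) + 16 = pos 5 = 'f'
  'v' (pos 21) + 16 = pos 11 = 'l'
Result: ljfsfl

ljfsfl


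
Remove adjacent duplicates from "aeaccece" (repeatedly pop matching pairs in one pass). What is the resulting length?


Input: aeaccece
Stack-based adjacent duplicate removal:
  Read 'a': push. Stack: a
  Read 'e': push. Stack: ae
  Read 'a': push. Stack: aea
  Read 'c': push. Stack: aeac
  Read 'c': matches stack top 'c' => pop. Stack: aea
  Read 'e': push. Stack: aeae
  Read 'c': push. Stack: aeaec
  Read 'e': push. Stack: aeaece
Final stack: "aeaece" (length 6)

6


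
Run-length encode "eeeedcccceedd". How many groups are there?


Input: eeeedcccceedd
Scanning for consecutive runs:
  Group 1: 'e' x 4 (positions 0-3)
  Group 2: 'd' x 1 (positions 4-4)
  Group 3: 'c' x 4 (positions 5-8)
  Group 4: 'e' x 2 (positions 9-10)
  Group 5: 'd' x 2 (positions 11-12)
Total groups: 5

5


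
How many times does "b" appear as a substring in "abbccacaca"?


Searching for "b" in "abbccacaca"
Scanning each position:
  Position 0: "a" => no
  Position 1: "b" => MATCH
  Position 2: "b" => MATCH
  Position 3: "c" => no
  Position 4: "c" => no
  Position 5: "a" => no
  Position 6: "c" => no
  Position 7: "a" => no
  Position 8: "c" => no
  Position 9: "a" => no
Total occurrences: 2

2


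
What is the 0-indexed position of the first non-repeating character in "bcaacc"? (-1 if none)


Input: bcaacc
Character frequencies:
  'a': 2
  'b': 1
  'c': 3
Scanning left to right for freq == 1:
  Position 0 ('b'): unique! => answer = 0

0


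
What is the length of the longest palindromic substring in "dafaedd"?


Input: "dafaedd"
Checking substrings for palindromes:
  [1:4] "afa" (len 3) => palindrome
  [5:7] "dd" (len 2) => palindrome
Longest palindromic substring: "afa" with length 3

3


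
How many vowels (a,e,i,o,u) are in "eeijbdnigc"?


Input: eeijbdnigc
Checking each character:
  'e' at position 0: vowel (running total: 1)
  'e' at position 1: vowel (running total: 2)
  'i' at position 2: vowel (running total: 3)
  'j' at position 3: consonant
  'b' at position 4: consonant
  'd' at position 5: consonant
  'n' at position 6: consonant
  'i' at position 7: vowel (running total: 4)
  'g' at position 8: consonant
  'c' at position 9: consonant
Total vowels: 4

4


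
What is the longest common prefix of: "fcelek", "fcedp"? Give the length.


Words: fcelek, fcedp
  Position 0: all 'f' => match
  Position 1: all 'c' => match
  Position 2: all 'e' => match
  Position 3: ('l', 'd') => mismatch, stop
LCP = "fce" (length 3)

3


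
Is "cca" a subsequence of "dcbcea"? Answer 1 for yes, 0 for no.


Check if "cca" is a subsequence of "dcbcea"
Greedy scan:
  Position 0 ('d'): no match needed
  Position 1 ('c'): matches sub[0] = 'c'
  Position 2 ('b'): no match needed
  Position 3 ('c'): matches sub[1] = 'c'
  Position 4 ('e'): no match needed
  Position 5 ('a'): matches sub[2] = 'a'
All 3 characters matched => is a subsequence

1


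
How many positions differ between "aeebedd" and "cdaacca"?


Comparing "aeebedd" and "cdaacca" position by position:
  Position 0: 'a' vs 'c' => DIFFER
  Position 1: 'e' vs 'd' => DIFFER
  Position 2: 'e' vs 'a' => DIFFER
  Position 3: 'b' vs 'a' => DIFFER
  Position 4: 'e' vs 'c' => DIFFER
  Position 5: 'd' vs 'c' => DIFFER
  Position 6: 'd' vs 'a' => DIFFER
Positions that differ: 7

7


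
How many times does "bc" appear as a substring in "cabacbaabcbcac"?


Searching for "bc" in "cabacbaabcbcac"
Scanning each position:
  Position 0: "ca" => no
  Position 1: "ab" => no
  Position 2: "ba" => no
  Position 3: "ac" => no
  Position 4: "cb" => no
  Position 5: "ba" => no
  Position 6: "aa" => no
  Position 7: "ab" => no
  Position 8: "bc" => MATCH
  Position 9: "cb" => no
  Position 10: "bc" => MATCH
  Position 11: "ca" => no
  Position 12: "ac" => no
Total occurrences: 2

2


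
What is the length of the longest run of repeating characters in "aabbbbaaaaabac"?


Input: "aabbbbaaaaabac"
Scanning for longest run:
  Position 1 ('a'): continues run of 'a', length=2
  Position 2 ('b'): new char, reset run to 1
  Position 3 ('b'): continues run of 'b', length=2
  Position 4 ('b'): continues run of 'b', length=3
  Position 5 ('b'): continues run of 'b', length=4
  Position 6 ('a'): new char, reset run to 1
  Position 7 ('a'): continues run of 'a', length=2
  Position 8 ('a'): continues run of 'a', length=3
  Position 9 ('a'): continues run of 'a', length=4
  Position 10 ('a'): continues run of 'a', length=5
  Position 11 ('b'): new char, reset run to 1
  Position 12 ('a'): new char, reset run to 1
  Position 13 ('c'): new char, reset run to 1
Longest run: 'a' with length 5

5


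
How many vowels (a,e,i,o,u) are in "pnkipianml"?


Input: pnkipianml
Checking each character:
  'p' at position 0: consonant
  'n' at position 1: consonant
  'k' at position 2: consonant
  'i' at position 3: vowel (running total: 1)
  'p' at position 4: consonant
  'i' at position 5: vowel (running total: 2)
  'a' at position 6: vowel (running total: 3)
  'n' at position 7: consonant
  'm' at position 8: consonant
  'l' at position 9: consonant
Total vowels: 3

3


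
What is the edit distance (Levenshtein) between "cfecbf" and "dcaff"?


Computing edit distance: "cfecbf" -> "dcaff"
DP table:
           d    c    a    f    f
      0    1    2    3    4    5
  c   1    1    1    2    3    4
  f   2    2    2    2    2    3
  e   3    3    3    3    3    3
  c   4    4    3    4    4    4
  b   5    5    4    4    5    5
  f   6    6    5    5    4    5
Edit distance = dp[6][5] = 5

5


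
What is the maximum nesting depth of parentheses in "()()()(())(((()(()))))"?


Input: "()()()(())(((()(()))))"
Tracking depth:
  Position 0 '(': depth becomes 1
  Position 1 ')': depth becomes 0
  Position 2 '(': depth becomes 1
  Position 3 ')': depth becomes 0
  Position 4 '(': depth becomes 1
  Position 5 ')': depth becomes 0
  Position 6 '(': depth becomes 1
  Position 7 '(': depth becomes 2
  Position 8 ')': depth becomes 1
  Position 9 ')': depth becomes 0
  Position 10 '(': depth becomes 1
  Position 11 '(': depth becomes 2
  Position 12 '(': depth becomes 3
  Position 13 '(': depth becomes 4
  Position 14 ')': depth becomes 3
  Position 15 '(': depth becomes 4
  Position 16 '(': depth becomes 5
  Position 17 ')': depth becomes 4
  Position 18 ')': depth becomes 3
  Position 19 ')': depth becomes 2
  Position 20 ')': depth becomes 1
  Position 21 ')': depth becomes 0
Maximum depth reached: 5

5


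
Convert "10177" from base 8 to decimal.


Input: "10177" in base 8
Positional expansion:
  Digit '1' (value 1) x 8^4 = 4096
  Digit '0' (value 0) x 8^3 = 0
  Digit '1' (value 1) x 8^2 = 64
  Digit '7' (value 7) x 8^1 = 56
  Digit '7' (value 7) x 8^0 = 7
Sum = 4223

4223


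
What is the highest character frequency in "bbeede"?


Input: bbeede
Character counts:
  'b': 2
  'd': 1
  'e': 3
Maximum frequency: 3

3


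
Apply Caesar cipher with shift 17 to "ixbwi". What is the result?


Caesar cipher: shift "ixbwi" by 17
  'i' (pos 8) + 17 = pos 25 = 'z'
  'x' (pos 23) + 17 = pos 14 = 'o'
  'b' (pos 1) + 17 = pos 18 = 's'
  'w' (pos 22) + 17 = pos 13 = 'n'
  'i' (pos 8) + 17 = pos 25 = 'z'
Result: zosnz

zosnz


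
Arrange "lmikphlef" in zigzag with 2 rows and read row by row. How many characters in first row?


Zigzag "lmikphlef" into 2 rows:
Placing characters:
  'l' => row 0
  'm' => row 1
  'i' => row 0
  'k' => row 1
  'p' => row 0
  'h' => row 1
  'l' => row 0
  'e' => row 1
  'f' => row 0
Rows:
  Row 0: "liplf"
  Row 1: "mkhe"
First row length: 5

5


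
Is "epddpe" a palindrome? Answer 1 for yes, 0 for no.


Input: epddpe
Reversed: epddpe
  Compare pos 0 ('e') with pos 5 ('e'): match
  Compare pos 1 ('p') with pos 4 ('p'): match
  Compare pos 2 ('d') with pos 3 ('d'): match
Result: palindrome

1


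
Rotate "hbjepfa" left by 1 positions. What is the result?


Input: "hbjepfa", rotate left by 1
First 1 characters: "h"
Remaining characters: "bjepfa"
Concatenate remaining + first: "bjepfa" + "h" = "bjepfah"

bjepfah


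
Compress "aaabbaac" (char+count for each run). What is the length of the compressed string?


Input: aaabbaac
Runs:
  'a' x 3 => "a3"
  'b' x 2 => "b2"
  'a' x 2 => "a2"
  'c' x 1 => "c1"
Compressed: "a3b2a2c1"
Compressed length: 8

8


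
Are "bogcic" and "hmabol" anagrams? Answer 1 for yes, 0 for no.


Strings: "bogcic", "hmabol"
Sorted first:  bccgio
Sorted second: abhlmo
Differ at position 0: 'b' vs 'a' => not anagrams

0


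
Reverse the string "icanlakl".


Input: icanlakl
Reading characters right to left:
  Position 7: 'l'
  Position 6: 'k'
  Position 5: 'a'
  Position 4: 'l'
  Position 3: 'n'
  Position 2: 'a'
  Position 1: 'c'
  Position 0: 'i'
Reversed: lkalnaci

lkalnaci


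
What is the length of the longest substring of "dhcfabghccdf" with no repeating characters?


Input: "dhcfabghccdf"
Sliding window (track last position of each char):
  Position 0 ('d'): window [0,0] length 1 -- new best
  Position 1 ('h'): window [0,1] length 2 -- new best
  Position 2 ('c'): window [0,2] length 3 -- new best
  Position 3 ('f'): window [0,3] length 4 -- new best
  Position 4 ('a'): window [0,4] length 5 -- new best
  Position 5 ('b'): window [0,5] length 6 -- new best
  Position 6 ('g'): window [0,6] length 7 -- new best
  Position 7 ('h'): repeat (last at 1), move window start to 2
  Position 7 ('h'): window [2,7] length 6
  Position 8 ('c'): repeat (last at 2), move window start to 3
  Position 8 ('c'): window [3,8] length 6
  Position 9 ('c'): repeat (last at 8), move window start to 9
  Position 9 ('c'): window [9,9] length 1
  Position 10 ('d'): window [9,10] length 2
  Position 11 ('f'): window [9,11] length 3
Longest substring with no repeats: "dhcfabg" with length 7

7


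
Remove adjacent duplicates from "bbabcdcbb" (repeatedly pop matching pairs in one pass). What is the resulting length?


Input: bbabcdcbb
Stack-based adjacent duplicate removal:
  Read 'b': push. Stack: b
  Read 'b': matches stack top 'b' => pop. Stack: (empty)
  Read 'a': push. Stack: a
  Read 'b': push. Stack: ab
  Read 'c': push. Stack: abc
  Read 'd': push. Stack: abcd
  Read 'c': push. Stack: abcdc
  Read 'b': push. Stack: abcdcb
  Read 'b': matches stack top 'b' => pop. Stack: abcdc
Final stack: "abcdc" (length 5)

5


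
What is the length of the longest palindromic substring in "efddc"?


Input: "efddc"
Checking substrings for palindromes:
  [2:4] "dd" (len 2) => palindrome
Longest palindromic substring: "dd" with length 2

2


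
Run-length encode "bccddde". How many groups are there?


Input: bccddde
Scanning for consecutive runs:
  Group 1: 'b' x 1 (positions 0-0)
  Group 2: 'c' x 2 (positions 1-2)
  Group 3: 'd' x 3 (positions 3-5)
  Group 4: 'e' x 1 (positions 6-6)
Total groups: 4

4


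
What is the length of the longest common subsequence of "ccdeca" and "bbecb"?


LCS of "ccdeca" and "bbecb"
DP table:
           b    b    e    c    b
      0    0    0    0    0    0
  c   0    0    0    0    1    1
  c   0    0    0    0    1    1
  d   0    0    0    0    1    1
  e   0    0    0    1    1    1
  c   0    0    0    1    2    2
  a   0    0    0    1    2    2
LCS length = dp[6][5] = 2

2


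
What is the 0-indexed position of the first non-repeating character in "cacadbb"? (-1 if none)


Input: cacadbb
Character frequencies:
  'a': 2
  'b': 2
  'c': 2
  'd': 1
Scanning left to right for freq == 1:
  Position 0 ('c'): freq=2, skip
  Position 1 ('a'): freq=2, skip
  Position 2 ('c'): freq=2, skip
  Position 3 ('a'): freq=2, skip
  Position 4 ('d'): unique! => answer = 4

4


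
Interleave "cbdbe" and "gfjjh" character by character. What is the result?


Interleaving "cbdbe" and "gfjjh":
  Position 0: 'c' from first, 'g' from second => "cg"
  Position 1: 'b' from first, 'f' from second => "bf"
  Position 2: 'd' from first, 'j' from second => "dj"
  Position 3: 'b' from first, 'j' from second => "bj"
  Position 4: 'e' from first, 'h' from second => "eh"
Result: cgbfdjbjeh

cgbfdjbjeh


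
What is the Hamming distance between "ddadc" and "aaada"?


Comparing "ddadc" and "aaada" position by position:
  Position 0: 'd' vs 'a' => differ
  Position 1: 'd' vs 'a' => differ
  Position 2: 'a' vs 'a' => same
  Position 3: 'd' vs 'd' => same
  Position 4: 'c' vs 'a' => differ
Total differences (Hamming distance): 3

3


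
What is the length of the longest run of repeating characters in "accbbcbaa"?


Input: "accbbcbaa"
Scanning for longest run:
  Position 1 ('c'): new char, reset run to 1
  Position 2 ('c'): continues run of 'c', length=2
  Position 3 ('b'): new char, reset run to 1
  Position 4 ('b'): continues run of 'b', length=2
  Position 5 ('c'): new char, reset run to 1
  Position 6 ('b'): new char, reset run to 1
  Position 7 ('a'): new char, reset run to 1
  Position 8 ('a'): continues run of 'a', length=2
Longest run: 'c' with length 2

2


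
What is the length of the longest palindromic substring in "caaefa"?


Input: "caaefa"
Checking substrings for palindromes:
  [1:3] "aa" (len 2) => palindrome
Longest palindromic substring: "aa" with length 2

2


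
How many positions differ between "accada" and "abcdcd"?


Comparing "accada" and "abcdcd" position by position:
  Position 0: 'a' vs 'a' => same
  Position 1: 'c' vs 'b' => DIFFER
  Position 2: 'c' vs 'c' => same
  Position 3: 'a' vs 'd' => DIFFER
  Position 4: 'd' vs 'c' => DIFFER
  Position 5: 'a' vs 'd' => DIFFER
Positions that differ: 4

4


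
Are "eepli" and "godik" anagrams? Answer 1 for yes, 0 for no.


Strings: "eepli", "godik"
Sorted first:  eeilp
Sorted second: dgiko
Differ at position 0: 'e' vs 'd' => not anagrams

0


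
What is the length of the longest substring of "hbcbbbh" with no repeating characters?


Input: "hbcbbbh"
Sliding window (track last position of each char):
  Position 0 ('h'): window [0,0] length 1 -- new best
  Position 1 ('b'): window [0,1] length 2 -- new best
  Position 2 ('c'): window [0,2] length 3 -- new best
  Position 3 ('b'): repeat (last at 1), move window start to 2
  Position 3 ('b'): window [2,3] length 2
  Position 4 ('b'): repeat (last at 3), move window start to 4
  Position 4 ('b'): window [4,4] length 1
  Position 5 ('b'): repeat (last at 4), move window start to 5
  Position 5 ('b'): window [5,5] length 1
  Position 6 ('h'): window [5,6] length 2
Longest substring with no repeats: "hbc" with length 3

3


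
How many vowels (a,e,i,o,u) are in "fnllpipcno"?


Input: fnllpipcno
Checking each character:
  'f' at position 0: consonant
  'n' at position 1: consonant
  'l' at position 2: consonant
  'l' at position 3: consonant
  'p' at position 4: consonant
  'i' at position 5: vowel (running total: 1)
  'p' at position 6: consonant
  'c' at position 7: consonant
  'n' at position 8: consonant
  'o' at position 9: vowel (running total: 2)
Total vowels: 2

2


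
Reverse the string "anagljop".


Input: anagljop
Reading characters right to left:
  Position 7: 'p'
  Position 6: 'o'
  Position 5: 'j'
  Position 4: 'l'
  Position 3: 'g'
  Position 2: 'a'
  Position 1: 'n'
  Position 0: 'a'
Reversed: pojlgana

pojlgana


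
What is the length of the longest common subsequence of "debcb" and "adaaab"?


LCS of "debcb" and "adaaab"
DP table:
           a    d    a    a    a    b
      0    0    0    0    0    0    0
  d   0    0    1    1    1    1    1
  e   0    0    1    1    1    1    1
  b   0    0    1    1    1    1    2
  c   0    0    1    1    1    1    2
  b   0    0    1    1    1    1    2
LCS length = dp[5][6] = 2

2


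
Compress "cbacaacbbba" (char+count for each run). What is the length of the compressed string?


Input: cbacaacbbba
Runs:
  'c' x 1 => "c1"
  'b' x 1 => "b1"
  'a' x 1 => "a1"
  'c' x 1 => "c1"
  'a' x 2 => "a2"
  'c' x 1 => "c1"
  'b' x 3 => "b3"
  'a' x 1 => "a1"
Compressed: "c1b1a1c1a2c1b3a1"
Compressed length: 16

16


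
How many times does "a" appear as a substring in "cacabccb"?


Searching for "a" in "cacabccb"
Scanning each position:
  Position 0: "c" => no
  Position 1: "a" => MATCH
  Position 2: "c" => no
  Position 3: "a" => MATCH
  Position 4: "b" => no
  Position 5: "c" => no
  Position 6: "c" => no
  Position 7: "b" => no
Total occurrences: 2

2


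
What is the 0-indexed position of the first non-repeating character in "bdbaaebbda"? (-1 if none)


Input: bdbaaebbda
Character frequencies:
  'a': 3
  'b': 4
  'd': 2
  'e': 1
Scanning left to right for freq == 1:
  Position 0 ('b'): freq=4, skip
  Position 1 ('d'): freq=2, skip
  Position 2 ('b'): freq=4, skip
  Position 3 ('a'): freq=3, skip
  Position 4 ('a'): freq=3, skip
  Position 5 ('e'): unique! => answer = 5

5


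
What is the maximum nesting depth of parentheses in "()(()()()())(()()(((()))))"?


Input: "()(()()()())(()()(((()))))"
Tracking depth:
  Position 0 '(': depth becomes 1
  Position 1 ')': depth becomes 0
  Position 2 '(': depth becomes 1
  Position 3 '(': depth becomes 2
  Position 4 ')': depth becomes 1
  Position 5 '(': depth becomes 2
  Position 6 ')': depth becomes 1
  Position 7 '(': depth becomes 2
  Position 8 ')': depth becomes 1
  Position 9 '(': depth becomes 2
  Position 10 ')': depth becomes 1
  Position 11 ')': depth becomes 0
  Position 12 '(': depth becomes 1
  Position 13 '(': depth becomes 2
  Position 14 ')': depth becomes 1
  Position 15 '(': depth becomes 2
  Position 16 ')': depth becomes 1
  Position 17 '(': depth becomes 2
  Position 18 '(': depth becomes 3
  Position 19 '(': depth becomes 4
  Position 20 '(': depth becomes 5
  Position 21 ')': depth becomes 4
  Position 22 ')': depth becomes 3
  Position 23 ')': depth becomes 2
  Position 24 ')': depth becomes 1
  Position 25 ')': depth becomes 0
Maximum depth reached: 5

5


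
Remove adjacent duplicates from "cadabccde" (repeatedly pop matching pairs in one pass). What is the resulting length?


Input: cadabccde
Stack-based adjacent duplicate removal:
  Read 'c': push. Stack: c
  Read 'a': push. Stack: ca
  Read 'd': push. Stack: cad
  Read 'a': push. Stack: cada
  Read 'b': push. Stack: cadab
  Read 'c': push. Stack: cadabc
  Read 'c': matches stack top 'c' => pop. Stack: cadab
  Read 'd': push. Stack: cadabd
  Read 'e': push. Stack: cadabde
Final stack: "cadabde" (length 7)

7


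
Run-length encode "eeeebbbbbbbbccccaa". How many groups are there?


Input: eeeebbbbbbbbccccaa
Scanning for consecutive runs:
  Group 1: 'e' x 4 (positions 0-3)
  Group 2: 'b' x 8 (positions 4-11)
  Group 3: 'c' x 4 (positions 12-15)
  Group 4: 'a' x 2 (positions 16-17)
Total groups: 4

4


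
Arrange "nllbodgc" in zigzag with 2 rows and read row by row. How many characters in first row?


Zigzag "nllbodgc" into 2 rows:
Placing characters:
  'n' => row 0
  'l' => row 1
  'l' => row 0
  'b' => row 1
  'o' => row 0
  'd' => row 1
  'g' => row 0
  'c' => row 1
Rows:
  Row 0: "nlog"
  Row 1: "lbdc"
First row length: 4

4


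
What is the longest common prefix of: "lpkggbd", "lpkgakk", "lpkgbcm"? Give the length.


Words: lpkggbd, lpkgakk, lpkgbcm
  Position 0: all 'l' => match
  Position 1: all 'p' => match
  Position 2: all 'k' => match
  Position 3: all 'g' => match
  Position 4: ('g', 'a', 'b') => mismatch, stop
LCP = "lpkg" (length 4)

4


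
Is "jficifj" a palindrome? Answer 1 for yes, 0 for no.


Input: jficifj
Reversed: jficifj
  Compare pos 0 ('j') with pos 6 ('j'): match
  Compare pos 1 ('f') with pos 5 ('f'): match
  Compare pos 2 ('i') with pos 4 ('i'): match
Result: palindrome

1


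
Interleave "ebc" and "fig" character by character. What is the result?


Interleaving "ebc" and "fig":
  Position 0: 'e' from first, 'f' from second => "ef"
  Position 1: 'b' from first, 'i' from second => "bi"
  Position 2: 'c' from first, 'g' from second => "cg"
Result: efbicg

efbicg


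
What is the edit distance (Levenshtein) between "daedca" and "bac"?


Computing edit distance: "daedca" -> "bac"
DP table:
           b    a    c
      0    1    2    3
  d   1    1    2    3
  a   2    2    1    2
  e   3    3    2    2
  d   4    4    3    3
  c   5    5    4    3
  a   6    6    5    4
Edit distance = dp[6][3] = 4

4


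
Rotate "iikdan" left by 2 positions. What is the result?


Input: "iikdan", rotate left by 2
First 2 characters: "ii"
Remaining characters: "kdan"
Concatenate remaining + first: "kdan" + "ii" = "kdanii"

kdanii


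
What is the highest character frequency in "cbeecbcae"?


Input: cbeecbcae
Character counts:
  'a': 1
  'b': 2
  'c': 3
  'e': 3
Maximum frequency: 3

3


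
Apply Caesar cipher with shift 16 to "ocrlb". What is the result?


Caesar cipher: shift "ocrlb" by 16
  'o' (pos 14) + 16 = pos 4 = 'e'
  'c' (pos 2) + 16 = pos 18 = 's'
  'r' (pos 17) + 16 = pos 7 = 'h'
  'l' (pos 11) + 16 = pos 1 = 'b'
  'b' (pos 1) + 16 = pos 17 = 'r'
Result: eshbr

eshbr


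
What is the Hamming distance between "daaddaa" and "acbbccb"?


Comparing "daaddaa" and "acbbccb" position by position:
  Position 0: 'd' vs 'a' => differ
  Position 1: 'a' vs 'c' => differ
  Position 2: 'a' vs 'b' => differ
  Position 3: 'd' vs 'b' => differ
  Position 4: 'd' vs 'c' => differ
  Position 5: 'a' vs 'c' => differ
  Position 6: 'a' vs 'b' => differ
Total differences (Hamming distance): 7

7


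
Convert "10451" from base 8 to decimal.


Input: "10451" in base 8
Positional expansion:
  Digit '1' (value 1) x 8^4 = 4096
  Digit '0' (value 0) x 8^3 = 0
  Digit '4' (value 4) x 8^2 = 256
  Digit '5' (value 5) x 8^1 = 40
  Digit '1' (value 1) x 8^0 = 1
Sum = 4393

4393


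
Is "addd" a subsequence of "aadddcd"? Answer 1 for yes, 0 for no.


Check if "addd" is a subsequence of "aadddcd"
Greedy scan:
  Position 0 ('a'): matches sub[0] = 'a'
  Position 1 ('a'): no match needed
  Position 2 ('d'): matches sub[1] = 'd'
  Position 3 ('d'): matches sub[2] = 'd'
  Position 4 ('d'): matches sub[3] = 'd'
  Position 5 ('c'): no match needed
  Position 6 ('d'): no match needed
All 4 characters matched => is a subsequence

1


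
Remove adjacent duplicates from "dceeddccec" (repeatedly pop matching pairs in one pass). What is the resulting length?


Input: dceeddccec
Stack-based adjacent duplicate removal:
  Read 'd': push. Stack: d
  Read 'c': push. Stack: dc
  Read 'e': push. Stack: dce
  Read 'e': matches stack top 'e' => pop. Stack: dc
  Read 'd': push. Stack: dcd
  Read 'd': matches stack top 'd' => pop. Stack: dc
  Read 'c': matches stack top 'c' => pop. Stack: d
  Read 'c': push. Stack: dc
  Read 'e': push. Stack: dce
  Read 'c': push. Stack: dcec
Final stack: "dcec" (length 4)

4


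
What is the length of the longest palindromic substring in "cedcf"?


Input: "cedcf"
Checking substrings for palindromes:
  No multi-char palindromic substrings found
Longest palindromic substring: "c" with length 1

1


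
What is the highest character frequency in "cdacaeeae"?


Input: cdacaeeae
Character counts:
  'a': 3
  'c': 2
  'd': 1
  'e': 3
Maximum frequency: 3

3


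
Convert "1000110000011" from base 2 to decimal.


Input: "1000110000011" in base 2
Positional expansion:
  Digit '1' (value 1) x 2^12 = 4096
  Digit '0' (value 0) x 2^11 = 0
  Digit '0' (value 0) x 2^10 = 0
  Digit '0' (value 0) x 2^9 = 0
  Digit '1' (value 1) x 2^8 = 256
  Digit '1' (value 1) x 2^7 = 128
  Digit '0' (value 0) x 2^6 = 0
  Digit '0' (value 0) x 2^5 = 0
  Digit '0' (value 0) x 2^4 = 0
  Digit '0' (value 0) x 2^3 = 0
  Digit '0' (value 0) x 2^2 = 0
  Digit '1' (value 1) x 2^1 = 2
  Digit '1' (value 1) x 2^0 = 1
Sum = 4483

4483


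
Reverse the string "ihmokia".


Input: ihmokia
Reading characters right to left:
  Position 6: 'a'
  Position 5: 'i'
  Position 4: 'k'
  Position 3: 'o'
  Position 2: 'm'
  Position 1: 'h'
  Position 0: 'i'
Reversed: aikomhi

aikomhi


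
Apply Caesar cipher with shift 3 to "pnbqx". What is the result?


Caesar cipher: shift "pnbqx" by 3
  'p' (pos 15) + 3 = pos 18 = 's'
  'n' (pos 13) + 3 = pos 16 = 'q'
  'b' (pos 1) + 3 = pos 4 = 'e'
  'q' (pos 16) + 3 = pos 19 = 't'
  'x' (pos 23) + 3 = pos 0 = 'a'
Result: sqeta

sqeta


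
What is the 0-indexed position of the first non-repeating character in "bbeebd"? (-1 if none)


Input: bbeebd
Character frequencies:
  'b': 3
  'd': 1
  'e': 2
Scanning left to right for freq == 1:
  Position 0 ('b'): freq=3, skip
  Position 1 ('b'): freq=3, skip
  Position 2 ('e'): freq=2, skip
  Position 3 ('e'): freq=2, skip
  Position 4 ('b'): freq=3, skip
  Position 5 ('d'): unique! => answer = 5

5


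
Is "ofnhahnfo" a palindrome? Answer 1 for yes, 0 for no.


Input: ofnhahnfo
Reversed: ofnhahnfo
  Compare pos 0 ('o') with pos 8 ('o'): match
  Compare pos 1 ('f') with pos 7 ('f'): match
  Compare pos 2 ('n') with pos 6 ('n'): match
  Compare pos 3 ('h') with pos 5 ('h'): match
Result: palindrome

1


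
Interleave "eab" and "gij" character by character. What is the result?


Interleaving "eab" and "gij":
  Position 0: 'e' from first, 'g' from second => "eg"
  Position 1: 'a' from first, 'i' from second => "ai"
  Position 2: 'b' from first, 'j' from second => "bj"
Result: egaibj

egaibj


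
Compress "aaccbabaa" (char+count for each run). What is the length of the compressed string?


Input: aaccbabaa
Runs:
  'a' x 2 => "a2"
  'c' x 2 => "c2"
  'b' x 1 => "b1"
  'a' x 1 => "a1"
  'b' x 1 => "b1"
  'a' x 2 => "a2"
Compressed: "a2c2b1a1b1a2"
Compressed length: 12

12


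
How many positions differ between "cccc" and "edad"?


Comparing "cccc" and "edad" position by position:
  Position 0: 'c' vs 'e' => DIFFER
  Position 1: 'c' vs 'd' => DIFFER
  Position 2: 'c' vs 'a' => DIFFER
  Position 3: 'c' vs 'd' => DIFFER
Positions that differ: 4

4


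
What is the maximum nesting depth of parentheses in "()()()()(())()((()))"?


Input: "()()()()(())()((()))"
Tracking depth:
  Position 0 '(': depth becomes 1
  Position 1 ')': depth becomes 0
  Position 2 '(': depth becomes 1
  Position 3 ')': depth becomes 0
  Position 4 '(': depth becomes 1
  Position 5 ')': depth becomes 0
  Position 6 '(': depth becomes 1
  Position 7 ')': depth becomes 0
  Position 8 '(': depth becomes 1
  Position 9 '(': depth becomes 2
  Position 10 ')': depth becomes 1
  Position 11 ')': depth becomes 0
  Position 12 '(': depth becomes 1
  Position 13 ')': depth becomes 0
  Position 14 '(': depth becomes 1
  Position 15 '(': depth becomes 2
  Position 16 '(': depth becomes 3
  Position 17 ')': depth becomes 2
  Position 18 ')': depth becomes 1
  Position 19 ')': depth becomes 0
Maximum depth reached: 3

3


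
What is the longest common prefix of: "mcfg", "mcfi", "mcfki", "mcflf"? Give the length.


Words: mcfg, mcfi, mcfki, mcflf
  Position 0: all 'm' => match
  Position 1: all 'c' => match
  Position 2: all 'f' => match
  Position 3: ('g', 'i', 'k', 'l') => mismatch, stop
LCP = "mcf" (length 3)

3


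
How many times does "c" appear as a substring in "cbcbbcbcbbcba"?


Searching for "c" in "cbcbbcbcbbcba"
Scanning each position:
  Position 0: "c" => MATCH
  Position 1: "b" => no
  Position 2: "c" => MATCH
  Position 3: "b" => no
  Position 4: "b" => no
  Position 5: "c" => MATCH
  Position 6: "b" => no
  Position 7: "c" => MATCH
  Position 8: "b" => no
  Position 9: "b" => no
  Position 10: "c" => MATCH
  Position 11: "b" => no
  Position 12: "a" => no
Total occurrences: 5

5


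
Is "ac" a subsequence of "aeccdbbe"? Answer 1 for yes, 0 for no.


Check if "ac" is a subsequence of "aeccdbbe"
Greedy scan:
  Position 0 ('a'): matches sub[0] = 'a'
  Position 1 ('e'): no match needed
  Position 2 ('c'): matches sub[1] = 'c'
  Position 3 ('c'): no match needed
  Position 4 ('d'): no match needed
  Position 5 ('b'): no match needed
  Position 6 ('b'): no match needed
  Position 7 ('e'): no match needed
All 2 characters matched => is a subsequence

1


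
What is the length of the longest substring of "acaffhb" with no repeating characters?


Input: "acaffhb"
Sliding window (track last position of each char):
  Position 0 ('a'): window [0,0] length 1 -- new best
  Position 1 ('c'): window [0,1] length 2 -- new best
  Position 2 ('a'): repeat (last at 0), move window start to 1
  Position 2 ('a'): window [1,2] length 2
  Position 3 ('f'): window [1,3] length 3 -- new best
  Position 4 ('f'): repeat (last at 3), move window start to 4
  Position 4 ('f'): window [4,4] length 1
  Position 5 ('h'): window [4,5] length 2
  Position 6 ('b'): window [4,6] length 3
Longest substring with no repeats: "caf" with length 3

3


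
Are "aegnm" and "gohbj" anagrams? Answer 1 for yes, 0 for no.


Strings: "aegnm", "gohbj"
Sorted first:  aegmn
Sorted second: bghjo
Differ at position 0: 'a' vs 'b' => not anagrams

0


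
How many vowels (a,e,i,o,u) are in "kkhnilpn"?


Input: kkhnilpn
Checking each character:
  'k' at position 0: consonant
  'k' at position 1: consonant
  'h' at position 2: consonant
  'n' at position 3: consonant
  'i' at position 4: vowel (running total: 1)
  'l' at position 5: consonant
  'p' at position 6: consonant
  'n' at position 7: consonant
Total vowels: 1

1


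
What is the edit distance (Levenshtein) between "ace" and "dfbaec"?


Computing edit distance: "ace" -> "dfbaec"
DP table:
           d    f    b    a    e    c
      0    1    2    3    4    5    6
  a   1    1    2    3    3    4    5
  c   2    2    2    3    4    4    4
  e   3    3    3    3    4    4    5
Edit distance = dp[3][6] = 5

5


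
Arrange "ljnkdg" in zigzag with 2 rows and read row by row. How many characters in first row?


Zigzag "ljnkdg" into 2 rows:
Placing characters:
  'l' => row 0
  'j' => row 1
  'n' => row 0
  'k' => row 1
  'd' => row 0
  'g' => row 1
Rows:
  Row 0: "lnd"
  Row 1: "jkg"
First row length: 3

3


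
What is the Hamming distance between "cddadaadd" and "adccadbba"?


Comparing "cddadaadd" and "adccadbba" position by position:
  Position 0: 'c' vs 'a' => differ
  Position 1: 'd' vs 'd' => same
  Position 2: 'd' vs 'c' => differ
  Position 3: 'a' vs 'c' => differ
  Position 4: 'd' vs 'a' => differ
  Position 5: 'a' vs 'd' => differ
  Position 6: 'a' vs 'b' => differ
  Position 7: 'd' vs 'b' => differ
  Position 8: 'd' vs 'a' => differ
Total differences (Hamming distance): 8

8


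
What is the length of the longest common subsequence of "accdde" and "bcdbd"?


LCS of "accdde" and "bcdbd"
DP table:
           b    c    d    b    d
      0    0    0    0    0    0
  a   0    0    0    0    0    0
  c   0    0    1    1    1    1
  c   0    0    1    1    1    1
  d   0    0    1    2    2    2
  d   0    0    1    2    2    3
  e   0    0    1    2    2    3
LCS length = dp[6][5] = 3

3


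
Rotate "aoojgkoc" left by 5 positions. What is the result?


Input: "aoojgkoc", rotate left by 5
First 5 characters: "aoojg"
Remaining characters: "koc"
Concatenate remaining + first: "koc" + "aoojg" = "kocaoojg"

kocaoojg
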